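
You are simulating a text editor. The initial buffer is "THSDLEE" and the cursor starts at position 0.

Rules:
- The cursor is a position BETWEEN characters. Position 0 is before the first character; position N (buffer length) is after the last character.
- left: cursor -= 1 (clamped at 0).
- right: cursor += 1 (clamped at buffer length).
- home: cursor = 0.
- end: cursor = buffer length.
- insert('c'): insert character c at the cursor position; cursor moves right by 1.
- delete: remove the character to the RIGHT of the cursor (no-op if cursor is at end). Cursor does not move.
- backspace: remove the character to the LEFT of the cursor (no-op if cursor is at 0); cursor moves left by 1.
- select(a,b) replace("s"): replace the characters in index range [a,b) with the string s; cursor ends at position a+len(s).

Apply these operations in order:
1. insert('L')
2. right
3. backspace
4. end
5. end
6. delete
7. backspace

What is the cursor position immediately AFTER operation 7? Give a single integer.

After op 1 (insert('L')): buf='LTHSDLEE' cursor=1
After op 2 (right): buf='LTHSDLEE' cursor=2
After op 3 (backspace): buf='LHSDLEE' cursor=1
After op 4 (end): buf='LHSDLEE' cursor=7
After op 5 (end): buf='LHSDLEE' cursor=7
After op 6 (delete): buf='LHSDLEE' cursor=7
After op 7 (backspace): buf='LHSDLE' cursor=6

Answer: 6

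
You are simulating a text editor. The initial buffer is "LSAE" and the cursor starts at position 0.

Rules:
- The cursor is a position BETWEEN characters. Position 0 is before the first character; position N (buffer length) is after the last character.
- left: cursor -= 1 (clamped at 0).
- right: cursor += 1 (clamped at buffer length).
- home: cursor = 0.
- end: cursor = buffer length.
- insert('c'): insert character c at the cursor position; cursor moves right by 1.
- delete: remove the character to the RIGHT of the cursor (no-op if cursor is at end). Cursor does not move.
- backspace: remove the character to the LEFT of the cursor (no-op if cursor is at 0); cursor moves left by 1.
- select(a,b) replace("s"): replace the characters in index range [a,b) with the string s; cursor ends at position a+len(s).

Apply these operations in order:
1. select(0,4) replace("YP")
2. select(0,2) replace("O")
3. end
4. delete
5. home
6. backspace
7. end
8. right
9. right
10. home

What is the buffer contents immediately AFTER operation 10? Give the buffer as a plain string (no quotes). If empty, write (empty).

After op 1 (select(0,4) replace("YP")): buf='YP' cursor=2
After op 2 (select(0,2) replace("O")): buf='O' cursor=1
After op 3 (end): buf='O' cursor=1
After op 4 (delete): buf='O' cursor=1
After op 5 (home): buf='O' cursor=0
After op 6 (backspace): buf='O' cursor=0
After op 7 (end): buf='O' cursor=1
After op 8 (right): buf='O' cursor=1
After op 9 (right): buf='O' cursor=1
After op 10 (home): buf='O' cursor=0

Answer: O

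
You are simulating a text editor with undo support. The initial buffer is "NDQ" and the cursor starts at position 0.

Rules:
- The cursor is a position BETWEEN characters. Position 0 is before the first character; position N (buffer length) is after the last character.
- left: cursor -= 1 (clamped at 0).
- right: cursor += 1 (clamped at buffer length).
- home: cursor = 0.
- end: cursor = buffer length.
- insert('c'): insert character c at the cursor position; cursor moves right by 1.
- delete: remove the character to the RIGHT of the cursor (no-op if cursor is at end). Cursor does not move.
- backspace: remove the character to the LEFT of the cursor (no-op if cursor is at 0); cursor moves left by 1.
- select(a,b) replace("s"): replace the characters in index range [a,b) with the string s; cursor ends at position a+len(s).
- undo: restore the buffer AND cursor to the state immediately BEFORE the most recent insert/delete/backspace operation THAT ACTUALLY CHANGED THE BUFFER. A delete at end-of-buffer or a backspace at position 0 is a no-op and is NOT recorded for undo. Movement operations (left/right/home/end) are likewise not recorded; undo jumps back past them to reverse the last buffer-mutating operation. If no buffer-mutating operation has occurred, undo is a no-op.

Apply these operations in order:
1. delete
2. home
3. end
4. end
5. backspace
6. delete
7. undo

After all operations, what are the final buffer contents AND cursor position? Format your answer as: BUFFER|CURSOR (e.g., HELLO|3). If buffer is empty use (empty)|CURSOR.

Answer: DQ|2

Derivation:
After op 1 (delete): buf='DQ' cursor=0
After op 2 (home): buf='DQ' cursor=0
After op 3 (end): buf='DQ' cursor=2
After op 4 (end): buf='DQ' cursor=2
After op 5 (backspace): buf='D' cursor=1
After op 6 (delete): buf='D' cursor=1
After op 7 (undo): buf='DQ' cursor=2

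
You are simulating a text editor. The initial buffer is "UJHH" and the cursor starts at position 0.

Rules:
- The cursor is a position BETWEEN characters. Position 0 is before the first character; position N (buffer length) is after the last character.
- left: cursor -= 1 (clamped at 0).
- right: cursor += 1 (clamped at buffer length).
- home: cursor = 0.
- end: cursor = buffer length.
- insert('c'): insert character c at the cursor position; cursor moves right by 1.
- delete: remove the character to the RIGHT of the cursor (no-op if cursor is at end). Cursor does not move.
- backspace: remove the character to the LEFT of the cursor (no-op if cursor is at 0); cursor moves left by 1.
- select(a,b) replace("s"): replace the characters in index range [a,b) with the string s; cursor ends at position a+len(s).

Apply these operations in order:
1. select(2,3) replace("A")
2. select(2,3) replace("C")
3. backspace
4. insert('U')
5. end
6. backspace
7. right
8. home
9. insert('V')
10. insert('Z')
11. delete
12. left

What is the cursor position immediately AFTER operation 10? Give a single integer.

After op 1 (select(2,3) replace("A")): buf='UJAH' cursor=3
After op 2 (select(2,3) replace("C")): buf='UJCH' cursor=3
After op 3 (backspace): buf='UJH' cursor=2
After op 4 (insert('U')): buf='UJUH' cursor=3
After op 5 (end): buf='UJUH' cursor=4
After op 6 (backspace): buf='UJU' cursor=3
After op 7 (right): buf='UJU' cursor=3
After op 8 (home): buf='UJU' cursor=0
After op 9 (insert('V')): buf='VUJU' cursor=1
After op 10 (insert('Z')): buf='VZUJU' cursor=2

Answer: 2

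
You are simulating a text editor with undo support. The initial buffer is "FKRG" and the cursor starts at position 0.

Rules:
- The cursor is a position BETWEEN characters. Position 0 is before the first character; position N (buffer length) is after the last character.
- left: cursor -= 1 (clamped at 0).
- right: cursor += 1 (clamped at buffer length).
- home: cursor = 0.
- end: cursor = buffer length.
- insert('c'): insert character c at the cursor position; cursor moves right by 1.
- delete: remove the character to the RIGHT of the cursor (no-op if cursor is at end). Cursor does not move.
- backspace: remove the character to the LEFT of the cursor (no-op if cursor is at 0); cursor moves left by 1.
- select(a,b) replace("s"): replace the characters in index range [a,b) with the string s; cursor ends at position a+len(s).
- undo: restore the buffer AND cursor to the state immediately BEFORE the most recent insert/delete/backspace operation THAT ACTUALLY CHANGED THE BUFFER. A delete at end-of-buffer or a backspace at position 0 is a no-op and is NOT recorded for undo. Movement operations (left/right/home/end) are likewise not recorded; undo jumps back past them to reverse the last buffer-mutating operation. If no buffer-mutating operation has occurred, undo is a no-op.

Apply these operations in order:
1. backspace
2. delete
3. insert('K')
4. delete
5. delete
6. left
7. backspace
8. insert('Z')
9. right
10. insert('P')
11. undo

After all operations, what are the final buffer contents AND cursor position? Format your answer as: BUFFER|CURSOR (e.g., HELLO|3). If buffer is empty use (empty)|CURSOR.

Answer: ZKG|2

Derivation:
After op 1 (backspace): buf='FKRG' cursor=0
After op 2 (delete): buf='KRG' cursor=0
After op 3 (insert('K')): buf='KKRG' cursor=1
After op 4 (delete): buf='KRG' cursor=1
After op 5 (delete): buf='KG' cursor=1
After op 6 (left): buf='KG' cursor=0
After op 7 (backspace): buf='KG' cursor=0
After op 8 (insert('Z')): buf='ZKG' cursor=1
After op 9 (right): buf='ZKG' cursor=2
After op 10 (insert('P')): buf='ZKPG' cursor=3
After op 11 (undo): buf='ZKG' cursor=2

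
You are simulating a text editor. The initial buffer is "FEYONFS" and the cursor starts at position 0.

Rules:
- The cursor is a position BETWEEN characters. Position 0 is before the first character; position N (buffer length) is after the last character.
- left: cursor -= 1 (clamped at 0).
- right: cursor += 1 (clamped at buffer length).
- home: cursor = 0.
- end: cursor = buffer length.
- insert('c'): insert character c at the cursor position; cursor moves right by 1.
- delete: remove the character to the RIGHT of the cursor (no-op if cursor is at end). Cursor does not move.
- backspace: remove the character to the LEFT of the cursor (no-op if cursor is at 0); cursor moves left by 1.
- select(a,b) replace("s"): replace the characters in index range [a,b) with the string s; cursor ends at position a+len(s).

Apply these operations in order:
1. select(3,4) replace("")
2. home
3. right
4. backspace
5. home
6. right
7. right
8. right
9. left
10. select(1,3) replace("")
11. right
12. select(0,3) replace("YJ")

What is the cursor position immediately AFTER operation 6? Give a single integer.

Answer: 1

Derivation:
After op 1 (select(3,4) replace("")): buf='FEYNFS' cursor=3
After op 2 (home): buf='FEYNFS' cursor=0
After op 3 (right): buf='FEYNFS' cursor=1
After op 4 (backspace): buf='EYNFS' cursor=0
After op 5 (home): buf='EYNFS' cursor=0
After op 6 (right): buf='EYNFS' cursor=1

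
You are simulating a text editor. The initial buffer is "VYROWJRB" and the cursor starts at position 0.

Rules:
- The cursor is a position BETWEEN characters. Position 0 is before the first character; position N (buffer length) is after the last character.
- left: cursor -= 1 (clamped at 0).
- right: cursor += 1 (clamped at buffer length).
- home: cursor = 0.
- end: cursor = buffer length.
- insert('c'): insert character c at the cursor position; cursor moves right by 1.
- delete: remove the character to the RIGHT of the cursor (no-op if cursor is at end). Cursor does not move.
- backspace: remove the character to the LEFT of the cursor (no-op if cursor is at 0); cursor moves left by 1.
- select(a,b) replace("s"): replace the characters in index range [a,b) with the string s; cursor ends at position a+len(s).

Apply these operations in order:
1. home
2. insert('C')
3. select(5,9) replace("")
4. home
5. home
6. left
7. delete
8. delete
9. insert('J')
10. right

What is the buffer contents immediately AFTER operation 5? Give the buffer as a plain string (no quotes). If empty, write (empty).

After op 1 (home): buf='VYROWJRB' cursor=0
After op 2 (insert('C')): buf='CVYROWJRB' cursor=1
After op 3 (select(5,9) replace("")): buf='CVYRO' cursor=5
After op 4 (home): buf='CVYRO' cursor=0
After op 5 (home): buf='CVYRO' cursor=0

Answer: CVYRO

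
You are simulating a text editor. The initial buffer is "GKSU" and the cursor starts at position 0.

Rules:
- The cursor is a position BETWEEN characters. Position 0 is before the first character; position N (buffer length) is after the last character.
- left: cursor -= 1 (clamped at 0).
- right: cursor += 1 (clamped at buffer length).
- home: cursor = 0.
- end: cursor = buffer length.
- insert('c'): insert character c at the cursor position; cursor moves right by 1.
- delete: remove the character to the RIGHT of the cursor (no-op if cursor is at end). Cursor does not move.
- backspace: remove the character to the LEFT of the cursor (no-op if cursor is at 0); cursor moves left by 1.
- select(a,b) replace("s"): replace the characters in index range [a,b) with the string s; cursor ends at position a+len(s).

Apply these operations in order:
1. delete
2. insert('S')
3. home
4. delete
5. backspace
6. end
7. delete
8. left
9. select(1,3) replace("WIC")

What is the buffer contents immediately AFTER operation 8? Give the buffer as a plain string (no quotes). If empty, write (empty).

Answer: KSU

Derivation:
After op 1 (delete): buf='KSU' cursor=0
After op 2 (insert('S')): buf='SKSU' cursor=1
After op 3 (home): buf='SKSU' cursor=0
After op 4 (delete): buf='KSU' cursor=0
After op 5 (backspace): buf='KSU' cursor=0
After op 6 (end): buf='KSU' cursor=3
After op 7 (delete): buf='KSU' cursor=3
After op 8 (left): buf='KSU' cursor=2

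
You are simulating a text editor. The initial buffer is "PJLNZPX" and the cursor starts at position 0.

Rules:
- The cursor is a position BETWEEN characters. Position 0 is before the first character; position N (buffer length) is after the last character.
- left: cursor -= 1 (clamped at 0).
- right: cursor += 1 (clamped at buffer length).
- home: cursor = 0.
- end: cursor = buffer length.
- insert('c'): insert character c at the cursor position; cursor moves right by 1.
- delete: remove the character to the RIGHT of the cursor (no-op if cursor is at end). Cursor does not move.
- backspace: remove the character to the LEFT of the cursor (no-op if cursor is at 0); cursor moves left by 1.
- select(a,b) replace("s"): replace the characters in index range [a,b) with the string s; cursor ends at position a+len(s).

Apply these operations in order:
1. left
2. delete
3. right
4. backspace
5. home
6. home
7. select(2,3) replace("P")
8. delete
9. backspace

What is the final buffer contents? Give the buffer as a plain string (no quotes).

Answer: LNX

Derivation:
After op 1 (left): buf='PJLNZPX' cursor=0
After op 2 (delete): buf='JLNZPX' cursor=0
After op 3 (right): buf='JLNZPX' cursor=1
After op 4 (backspace): buf='LNZPX' cursor=0
After op 5 (home): buf='LNZPX' cursor=0
After op 6 (home): buf='LNZPX' cursor=0
After op 7 (select(2,3) replace("P")): buf='LNPPX' cursor=3
After op 8 (delete): buf='LNPX' cursor=3
After op 9 (backspace): buf='LNX' cursor=2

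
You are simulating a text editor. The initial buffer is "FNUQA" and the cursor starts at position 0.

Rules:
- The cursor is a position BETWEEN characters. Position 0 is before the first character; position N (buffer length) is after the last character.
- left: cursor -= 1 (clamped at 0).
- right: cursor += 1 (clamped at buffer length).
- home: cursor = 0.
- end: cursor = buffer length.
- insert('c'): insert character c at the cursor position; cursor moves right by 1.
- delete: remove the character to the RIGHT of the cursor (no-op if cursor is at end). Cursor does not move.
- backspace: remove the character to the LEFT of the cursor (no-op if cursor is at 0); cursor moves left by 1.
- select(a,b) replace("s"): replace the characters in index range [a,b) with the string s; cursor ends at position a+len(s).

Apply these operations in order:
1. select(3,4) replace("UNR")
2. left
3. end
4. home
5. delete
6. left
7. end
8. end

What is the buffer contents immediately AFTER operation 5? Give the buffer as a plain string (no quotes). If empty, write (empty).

Answer: NUUNRA

Derivation:
After op 1 (select(3,4) replace("UNR")): buf='FNUUNRA' cursor=6
After op 2 (left): buf='FNUUNRA' cursor=5
After op 3 (end): buf='FNUUNRA' cursor=7
After op 4 (home): buf='FNUUNRA' cursor=0
After op 5 (delete): buf='NUUNRA' cursor=0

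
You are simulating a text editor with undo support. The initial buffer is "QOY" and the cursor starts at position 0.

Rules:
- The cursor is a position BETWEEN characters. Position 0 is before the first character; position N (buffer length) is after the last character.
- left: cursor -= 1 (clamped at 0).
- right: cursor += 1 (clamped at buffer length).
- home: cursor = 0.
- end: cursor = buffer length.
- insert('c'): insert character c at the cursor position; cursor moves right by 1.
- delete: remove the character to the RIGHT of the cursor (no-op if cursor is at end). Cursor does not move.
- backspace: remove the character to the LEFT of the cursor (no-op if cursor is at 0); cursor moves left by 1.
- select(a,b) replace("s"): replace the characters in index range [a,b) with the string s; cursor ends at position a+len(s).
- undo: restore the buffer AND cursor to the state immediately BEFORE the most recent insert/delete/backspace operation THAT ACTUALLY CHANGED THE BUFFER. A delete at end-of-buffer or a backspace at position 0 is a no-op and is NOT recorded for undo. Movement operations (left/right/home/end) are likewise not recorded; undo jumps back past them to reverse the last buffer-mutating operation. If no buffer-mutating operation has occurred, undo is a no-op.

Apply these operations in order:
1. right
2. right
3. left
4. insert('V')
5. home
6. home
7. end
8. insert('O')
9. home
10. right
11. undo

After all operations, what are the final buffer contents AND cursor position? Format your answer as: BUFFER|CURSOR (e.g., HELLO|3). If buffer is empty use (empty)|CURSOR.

Answer: QVOY|4

Derivation:
After op 1 (right): buf='QOY' cursor=1
After op 2 (right): buf='QOY' cursor=2
After op 3 (left): buf='QOY' cursor=1
After op 4 (insert('V')): buf='QVOY' cursor=2
After op 5 (home): buf='QVOY' cursor=0
After op 6 (home): buf='QVOY' cursor=0
After op 7 (end): buf='QVOY' cursor=4
After op 8 (insert('O')): buf='QVOYO' cursor=5
After op 9 (home): buf='QVOYO' cursor=0
After op 10 (right): buf='QVOYO' cursor=1
After op 11 (undo): buf='QVOY' cursor=4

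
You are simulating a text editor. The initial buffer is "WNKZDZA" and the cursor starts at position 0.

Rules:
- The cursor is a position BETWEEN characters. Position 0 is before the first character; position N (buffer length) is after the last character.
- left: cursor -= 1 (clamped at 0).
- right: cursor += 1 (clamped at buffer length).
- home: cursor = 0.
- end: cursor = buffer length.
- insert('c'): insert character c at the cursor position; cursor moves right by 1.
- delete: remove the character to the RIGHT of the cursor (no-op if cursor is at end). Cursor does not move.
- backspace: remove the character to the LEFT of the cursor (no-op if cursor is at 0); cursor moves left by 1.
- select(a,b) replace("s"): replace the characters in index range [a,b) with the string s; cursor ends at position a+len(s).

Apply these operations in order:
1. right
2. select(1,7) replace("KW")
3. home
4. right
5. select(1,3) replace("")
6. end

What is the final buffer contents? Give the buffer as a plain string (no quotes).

Answer: W

Derivation:
After op 1 (right): buf='WNKZDZA' cursor=1
After op 2 (select(1,7) replace("KW")): buf='WKW' cursor=3
After op 3 (home): buf='WKW' cursor=0
After op 4 (right): buf='WKW' cursor=1
After op 5 (select(1,3) replace("")): buf='W' cursor=1
After op 6 (end): buf='W' cursor=1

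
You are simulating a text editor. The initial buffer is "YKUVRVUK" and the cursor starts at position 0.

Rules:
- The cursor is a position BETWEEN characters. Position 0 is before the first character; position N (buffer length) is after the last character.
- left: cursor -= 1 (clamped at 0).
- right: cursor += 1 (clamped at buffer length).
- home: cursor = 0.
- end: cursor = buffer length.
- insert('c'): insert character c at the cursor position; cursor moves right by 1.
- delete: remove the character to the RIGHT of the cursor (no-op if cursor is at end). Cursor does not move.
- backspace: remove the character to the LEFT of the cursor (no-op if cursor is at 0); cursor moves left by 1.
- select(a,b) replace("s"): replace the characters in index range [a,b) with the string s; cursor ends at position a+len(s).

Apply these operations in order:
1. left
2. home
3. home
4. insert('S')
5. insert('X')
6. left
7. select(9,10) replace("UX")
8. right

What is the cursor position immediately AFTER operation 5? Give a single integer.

Answer: 2

Derivation:
After op 1 (left): buf='YKUVRVUK' cursor=0
After op 2 (home): buf='YKUVRVUK' cursor=0
After op 3 (home): buf='YKUVRVUK' cursor=0
After op 4 (insert('S')): buf='SYKUVRVUK' cursor=1
After op 5 (insert('X')): buf='SXYKUVRVUK' cursor=2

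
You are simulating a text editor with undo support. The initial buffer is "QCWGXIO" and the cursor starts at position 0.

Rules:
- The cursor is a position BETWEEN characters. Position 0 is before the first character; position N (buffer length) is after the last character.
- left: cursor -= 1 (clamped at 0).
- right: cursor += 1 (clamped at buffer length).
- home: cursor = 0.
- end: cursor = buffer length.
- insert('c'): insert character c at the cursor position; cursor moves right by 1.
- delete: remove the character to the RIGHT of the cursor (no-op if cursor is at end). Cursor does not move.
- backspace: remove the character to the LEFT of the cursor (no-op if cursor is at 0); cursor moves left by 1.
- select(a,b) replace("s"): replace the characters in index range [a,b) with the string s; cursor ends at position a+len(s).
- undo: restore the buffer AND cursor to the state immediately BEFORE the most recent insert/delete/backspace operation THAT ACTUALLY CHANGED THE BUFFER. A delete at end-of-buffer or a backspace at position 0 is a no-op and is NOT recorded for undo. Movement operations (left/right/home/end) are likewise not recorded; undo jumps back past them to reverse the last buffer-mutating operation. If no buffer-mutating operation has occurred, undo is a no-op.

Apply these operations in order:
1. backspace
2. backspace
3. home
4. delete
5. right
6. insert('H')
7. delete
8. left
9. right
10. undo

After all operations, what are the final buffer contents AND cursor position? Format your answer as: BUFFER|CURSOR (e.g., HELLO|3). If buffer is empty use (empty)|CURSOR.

Answer: CHWGXIO|2

Derivation:
After op 1 (backspace): buf='QCWGXIO' cursor=0
After op 2 (backspace): buf='QCWGXIO' cursor=0
After op 3 (home): buf='QCWGXIO' cursor=0
After op 4 (delete): buf='CWGXIO' cursor=0
After op 5 (right): buf='CWGXIO' cursor=1
After op 6 (insert('H')): buf='CHWGXIO' cursor=2
After op 7 (delete): buf='CHGXIO' cursor=2
After op 8 (left): buf='CHGXIO' cursor=1
After op 9 (right): buf='CHGXIO' cursor=2
After op 10 (undo): buf='CHWGXIO' cursor=2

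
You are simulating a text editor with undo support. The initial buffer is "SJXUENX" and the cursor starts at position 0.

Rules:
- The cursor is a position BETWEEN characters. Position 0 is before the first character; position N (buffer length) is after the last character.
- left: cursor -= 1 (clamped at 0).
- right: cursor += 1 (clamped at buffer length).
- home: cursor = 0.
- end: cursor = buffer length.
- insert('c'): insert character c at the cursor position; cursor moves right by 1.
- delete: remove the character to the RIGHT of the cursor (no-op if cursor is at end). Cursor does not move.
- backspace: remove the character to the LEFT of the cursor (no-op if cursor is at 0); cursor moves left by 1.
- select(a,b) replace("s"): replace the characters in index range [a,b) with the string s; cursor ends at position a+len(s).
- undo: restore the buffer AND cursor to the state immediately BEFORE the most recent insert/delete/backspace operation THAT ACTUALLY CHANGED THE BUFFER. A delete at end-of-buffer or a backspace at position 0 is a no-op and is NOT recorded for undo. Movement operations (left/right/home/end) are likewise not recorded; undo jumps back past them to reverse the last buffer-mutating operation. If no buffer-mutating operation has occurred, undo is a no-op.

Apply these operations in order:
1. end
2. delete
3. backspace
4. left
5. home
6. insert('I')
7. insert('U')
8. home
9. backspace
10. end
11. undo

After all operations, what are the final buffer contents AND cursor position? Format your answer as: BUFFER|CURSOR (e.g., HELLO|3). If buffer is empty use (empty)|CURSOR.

Answer: ISJXUEN|1

Derivation:
After op 1 (end): buf='SJXUENX' cursor=7
After op 2 (delete): buf='SJXUENX' cursor=7
After op 3 (backspace): buf='SJXUEN' cursor=6
After op 4 (left): buf='SJXUEN' cursor=5
After op 5 (home): buf='SJXUEN' cursor=0
After op 6 (insert('I')): buf='ISJXUEN' cursor=1
After op 7 (insert('U')): buf='IUSJXUEN' cursor=2
After op 8 (home): buf='IUSJXUEN' cursor=0
After op 9 (backspace): buf='IUSJXUEN' cursor=0
After op 10 (end): buf='IUSJXUEN' cursor=8
After op 11 (undo): buf='ISJXUEN' cursor=1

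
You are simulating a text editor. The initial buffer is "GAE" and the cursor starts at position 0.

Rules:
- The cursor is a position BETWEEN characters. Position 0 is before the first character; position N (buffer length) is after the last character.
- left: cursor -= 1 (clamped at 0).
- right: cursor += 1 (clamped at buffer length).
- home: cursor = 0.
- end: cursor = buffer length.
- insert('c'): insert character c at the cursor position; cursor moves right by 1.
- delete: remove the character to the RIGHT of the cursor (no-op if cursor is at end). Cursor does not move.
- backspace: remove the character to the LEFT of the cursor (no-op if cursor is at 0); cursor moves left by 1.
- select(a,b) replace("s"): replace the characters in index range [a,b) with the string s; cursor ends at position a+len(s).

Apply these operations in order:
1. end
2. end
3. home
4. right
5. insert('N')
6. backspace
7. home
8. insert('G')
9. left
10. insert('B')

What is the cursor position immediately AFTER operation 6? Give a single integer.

After op 1 (end): buf='GAE' cursor=3
After op 2 (end): buf='GAE' cursor=3
After op 3 (home): buf='GAE' cursor=0
After op 4 (right): buf='GAE' cursor=1
After op 5 (insert('N')): buf='GNAE' cursor=2
After op 6 (backspace): buf='GAE' cursor=1

Answer: 1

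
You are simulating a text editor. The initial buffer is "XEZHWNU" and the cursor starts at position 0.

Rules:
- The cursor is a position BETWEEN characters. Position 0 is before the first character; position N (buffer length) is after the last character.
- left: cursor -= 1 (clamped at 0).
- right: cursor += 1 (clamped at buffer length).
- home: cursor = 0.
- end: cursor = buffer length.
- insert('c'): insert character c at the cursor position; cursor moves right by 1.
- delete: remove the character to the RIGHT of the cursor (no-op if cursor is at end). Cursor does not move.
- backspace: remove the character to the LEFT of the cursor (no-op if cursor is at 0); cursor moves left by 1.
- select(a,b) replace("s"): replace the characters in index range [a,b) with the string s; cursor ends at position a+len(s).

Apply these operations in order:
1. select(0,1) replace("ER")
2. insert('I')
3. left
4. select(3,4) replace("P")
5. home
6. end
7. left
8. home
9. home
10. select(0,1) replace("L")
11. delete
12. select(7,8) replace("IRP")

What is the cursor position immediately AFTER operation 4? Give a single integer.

Answer: 4

Derivation:
After op 1 (select(0,1) replace("ER")): buf='EREZHWNU' cursor=2
After op 2 (insert('I')): buf='ERIEZHWNU' cursor=3
After op 3 (left): buf='ERIEZHWNU' cursor=2
After op 4 (select(3,4) replace("P")): buf='ERIPZHWNU' cursor=4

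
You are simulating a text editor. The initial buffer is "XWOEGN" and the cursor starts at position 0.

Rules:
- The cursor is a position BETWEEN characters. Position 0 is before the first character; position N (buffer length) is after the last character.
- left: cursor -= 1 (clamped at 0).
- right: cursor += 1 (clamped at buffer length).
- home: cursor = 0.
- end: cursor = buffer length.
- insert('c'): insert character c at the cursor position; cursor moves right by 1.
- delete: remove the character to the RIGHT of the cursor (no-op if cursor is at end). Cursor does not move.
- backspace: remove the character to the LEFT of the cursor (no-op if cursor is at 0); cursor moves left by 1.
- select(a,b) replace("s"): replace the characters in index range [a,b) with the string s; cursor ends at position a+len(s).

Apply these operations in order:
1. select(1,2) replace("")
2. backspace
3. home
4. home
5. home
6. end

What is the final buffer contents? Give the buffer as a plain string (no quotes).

Answer: OEGN

Derivation:
After op 1 (select(1,2) replace("")): buf='XOEGN' cursor=1
After op 2 (backspace): buf='OEGN' cursor=0
After op 3 (home): buf='OEGN' cursor=0
After op 4 (home): buf='OEGN' cursor=0
After op 5 (home): buf='OEGN' cursor=0
After op 6 (end): buf='OEGN' cursor=4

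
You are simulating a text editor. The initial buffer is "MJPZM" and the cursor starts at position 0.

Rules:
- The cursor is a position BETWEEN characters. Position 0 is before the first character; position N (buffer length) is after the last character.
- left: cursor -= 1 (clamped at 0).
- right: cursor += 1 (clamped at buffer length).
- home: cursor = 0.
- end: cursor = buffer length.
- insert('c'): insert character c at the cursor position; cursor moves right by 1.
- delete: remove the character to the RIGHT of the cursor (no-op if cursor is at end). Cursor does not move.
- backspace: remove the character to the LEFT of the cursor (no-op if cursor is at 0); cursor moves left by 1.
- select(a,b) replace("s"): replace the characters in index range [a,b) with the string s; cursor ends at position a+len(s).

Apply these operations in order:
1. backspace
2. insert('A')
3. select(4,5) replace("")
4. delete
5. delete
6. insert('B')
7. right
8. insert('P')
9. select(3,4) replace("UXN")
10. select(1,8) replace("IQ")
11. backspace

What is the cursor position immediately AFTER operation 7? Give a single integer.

After op 1 (backspace): buf='MJPZM' cursor=0
After op 2 (insert('A')): buf='AMJPZM' cursor=1
After op 3 (select(4,5) replace("")): buf='AMJPM' cursor=4
After op 4 (delete): buf='AMJP' cursor=4
After op 5 (delete): buf='AMJP' cursor=4
After op 6 (insert('B')): buf='AMJPB' cursor=5
After op 7 (right): buf='AMJPB' cursor=5

Answer: 5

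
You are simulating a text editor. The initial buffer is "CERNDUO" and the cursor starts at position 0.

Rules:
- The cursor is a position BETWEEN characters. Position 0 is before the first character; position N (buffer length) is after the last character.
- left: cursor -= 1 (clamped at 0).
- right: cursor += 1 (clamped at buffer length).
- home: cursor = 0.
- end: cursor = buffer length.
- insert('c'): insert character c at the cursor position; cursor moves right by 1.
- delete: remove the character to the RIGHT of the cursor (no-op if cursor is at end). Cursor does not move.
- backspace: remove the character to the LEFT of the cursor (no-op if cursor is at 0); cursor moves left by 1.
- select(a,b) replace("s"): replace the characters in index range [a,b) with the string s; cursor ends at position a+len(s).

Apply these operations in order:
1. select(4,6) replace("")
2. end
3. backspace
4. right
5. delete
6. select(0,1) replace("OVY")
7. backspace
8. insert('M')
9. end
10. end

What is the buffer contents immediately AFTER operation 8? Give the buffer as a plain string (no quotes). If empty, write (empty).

Answer: OVMERN

Derivation:
After op 1 (select(4,6) replace("")): buf='CERNO' cursor=4
After op 2 (end): buf='CERNO' cursor=5
After op 3 (backspace): buf='CERN' cursor=4
After op 4 (right): buf='CERN' cursor=4
After op 5 (delete): buf='CERN' cursor=4
After op 6 (select(0,1) replace("OVY")): buf='OVYERN' cursor=3
After op 7 (backspace): buf='OVERN' cursor=2
After op 8 (insert('M')): buf='OVMERN' cursor=3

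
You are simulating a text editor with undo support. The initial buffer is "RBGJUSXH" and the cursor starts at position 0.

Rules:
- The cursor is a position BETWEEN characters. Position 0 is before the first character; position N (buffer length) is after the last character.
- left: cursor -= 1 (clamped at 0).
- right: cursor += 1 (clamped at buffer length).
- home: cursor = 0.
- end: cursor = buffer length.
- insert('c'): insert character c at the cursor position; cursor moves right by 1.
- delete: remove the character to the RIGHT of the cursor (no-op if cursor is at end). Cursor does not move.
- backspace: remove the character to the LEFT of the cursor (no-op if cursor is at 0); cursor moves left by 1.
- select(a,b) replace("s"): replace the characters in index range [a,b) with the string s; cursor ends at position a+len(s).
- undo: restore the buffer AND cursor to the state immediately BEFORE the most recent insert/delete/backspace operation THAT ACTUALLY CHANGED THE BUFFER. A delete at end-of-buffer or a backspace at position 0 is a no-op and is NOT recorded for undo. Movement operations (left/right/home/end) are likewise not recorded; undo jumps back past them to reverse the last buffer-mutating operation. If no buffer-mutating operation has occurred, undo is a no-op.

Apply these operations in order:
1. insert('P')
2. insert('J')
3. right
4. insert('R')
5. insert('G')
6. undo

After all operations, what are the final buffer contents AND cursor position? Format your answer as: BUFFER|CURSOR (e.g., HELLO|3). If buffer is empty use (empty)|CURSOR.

Answer: PJRRBGJUSXH|4

Derivation:
After op 1 (insert('P')): buf='PRBGJUSXH' cursor=1
After op 2 (insert('J')): buf='PJRBGJUSXH' cursor=2
After op 3 (right): buf='PJRBGJUSXH' cursor=3
After op 4 (insert('R')): buf='PJRRBGJUSXH' cursor=4
After op 5 (insert('G')): buf='PJRRGBGJUSXH' cursor=5
After op 6 (undo): buf='PJRRBGJUSXH' cursor=4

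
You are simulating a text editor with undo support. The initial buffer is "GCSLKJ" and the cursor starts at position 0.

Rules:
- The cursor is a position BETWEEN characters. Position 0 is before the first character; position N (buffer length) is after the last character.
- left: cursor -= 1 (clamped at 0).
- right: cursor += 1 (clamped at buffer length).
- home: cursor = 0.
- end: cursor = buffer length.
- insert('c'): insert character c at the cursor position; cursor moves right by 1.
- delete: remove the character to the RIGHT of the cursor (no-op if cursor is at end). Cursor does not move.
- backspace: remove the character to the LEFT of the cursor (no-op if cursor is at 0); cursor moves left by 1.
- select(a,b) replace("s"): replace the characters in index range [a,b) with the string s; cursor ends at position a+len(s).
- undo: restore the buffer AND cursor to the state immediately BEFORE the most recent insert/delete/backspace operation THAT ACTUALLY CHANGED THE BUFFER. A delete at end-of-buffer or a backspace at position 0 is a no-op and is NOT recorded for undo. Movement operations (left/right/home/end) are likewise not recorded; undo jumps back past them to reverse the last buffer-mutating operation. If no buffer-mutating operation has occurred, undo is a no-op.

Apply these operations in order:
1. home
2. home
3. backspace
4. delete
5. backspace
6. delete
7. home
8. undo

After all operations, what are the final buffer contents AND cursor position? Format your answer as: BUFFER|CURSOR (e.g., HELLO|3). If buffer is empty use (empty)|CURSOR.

Answer: CSLKJ|0

Derivation:
After op 1 (home): buf='GCSLKJ' cursor=0
After op 2 (home): buf='GCSLKJ' cursor=0
After op 3 (backspace): buf='GCSLKJ' cursor=0
After op 4 (delete): buf='CSLKJ' cursor=0
After op 5 (backspace): buf='CSLKJ' cursor=0
After op 6 (delete): buf='SLKJ' cursor=0
After op 7 (home): buf='SLKJ' cursor=0
After op 8 (undo): buf='CSLKJ' cursor=0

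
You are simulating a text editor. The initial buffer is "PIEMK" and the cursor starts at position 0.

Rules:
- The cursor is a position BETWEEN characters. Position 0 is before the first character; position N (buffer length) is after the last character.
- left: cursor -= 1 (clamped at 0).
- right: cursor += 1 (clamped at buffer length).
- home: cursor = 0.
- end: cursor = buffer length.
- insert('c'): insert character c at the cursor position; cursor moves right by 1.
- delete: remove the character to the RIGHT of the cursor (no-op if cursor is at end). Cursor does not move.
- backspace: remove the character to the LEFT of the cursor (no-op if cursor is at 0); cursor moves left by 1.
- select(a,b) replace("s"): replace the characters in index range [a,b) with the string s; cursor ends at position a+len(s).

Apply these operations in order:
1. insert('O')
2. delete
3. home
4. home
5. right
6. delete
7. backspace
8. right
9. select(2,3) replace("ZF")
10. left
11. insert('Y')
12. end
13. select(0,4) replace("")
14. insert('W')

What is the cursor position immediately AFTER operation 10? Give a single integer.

Answer: 3

Derivation:
After op 1 (insert('O')): buf='OPIEMK' cursor=1
After op 2 (delete): buf='OIEMK' cursor=1
After op 3 (home): buf='OIEMK' cursor=0
After op 4 (home): buf='OIEMK' cursor=0
After op 5 (right): buf='OIEMK' cursor=1
After op 6 (delete): buf='OEMK' cursor=1
After op 7 (backspace): buf='EMK' cursor=0
After op 8 (right): buf='EMK' cursor=1
After op 9 (select(2,3) replace("ZF")): buf='EMZF' cursor=4
After op 10 (left): buf='EMZF' cursor=3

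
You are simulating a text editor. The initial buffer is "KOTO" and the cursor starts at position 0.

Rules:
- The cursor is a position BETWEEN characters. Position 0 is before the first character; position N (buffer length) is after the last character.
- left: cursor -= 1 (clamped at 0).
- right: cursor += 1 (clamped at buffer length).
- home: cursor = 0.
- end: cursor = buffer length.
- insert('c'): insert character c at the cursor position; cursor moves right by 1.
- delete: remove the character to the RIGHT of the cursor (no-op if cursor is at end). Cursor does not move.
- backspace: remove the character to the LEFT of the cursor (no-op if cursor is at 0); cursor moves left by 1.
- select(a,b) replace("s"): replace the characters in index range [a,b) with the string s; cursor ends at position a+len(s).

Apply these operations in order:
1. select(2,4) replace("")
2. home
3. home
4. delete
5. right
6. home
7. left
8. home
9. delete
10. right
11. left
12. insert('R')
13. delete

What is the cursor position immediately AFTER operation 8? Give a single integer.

Answer: 0

Derivation:
After op 1 (select(2,4) replace("")): buf='KO' cursor=2
After op 2 (home): buf='KO' cursor=0
After op 3 (home): buf='KO' cursor=0
After op 4 (delete): buf='O' cursor=0
After op 5 (right): buf='O' cursor=1
After op 6 (home): buf='O' cursor=0
After op 7 (left): buf='O' cursor=0
After op 8 (home): buf='O' cursor=0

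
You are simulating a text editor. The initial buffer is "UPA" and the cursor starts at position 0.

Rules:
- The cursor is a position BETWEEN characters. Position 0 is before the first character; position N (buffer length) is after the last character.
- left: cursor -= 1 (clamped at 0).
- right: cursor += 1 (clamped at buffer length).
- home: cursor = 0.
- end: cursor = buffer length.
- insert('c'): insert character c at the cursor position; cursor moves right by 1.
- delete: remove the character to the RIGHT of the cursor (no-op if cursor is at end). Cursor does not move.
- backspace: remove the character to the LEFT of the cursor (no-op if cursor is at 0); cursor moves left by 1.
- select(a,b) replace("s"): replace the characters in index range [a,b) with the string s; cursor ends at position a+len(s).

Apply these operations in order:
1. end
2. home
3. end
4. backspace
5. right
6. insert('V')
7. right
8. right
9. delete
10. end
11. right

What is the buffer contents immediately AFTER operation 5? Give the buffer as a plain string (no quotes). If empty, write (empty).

After op 1 (end): buf='UPA' cursor=3
After op 2 (home): buf='UPA' cursor=0
After op 3 (end): buf='UPA' cursor=3
After op 4 (backspace): buf='UP' cursor=2
After op 5 (right): buf='UP' cursor=2

Answer: UP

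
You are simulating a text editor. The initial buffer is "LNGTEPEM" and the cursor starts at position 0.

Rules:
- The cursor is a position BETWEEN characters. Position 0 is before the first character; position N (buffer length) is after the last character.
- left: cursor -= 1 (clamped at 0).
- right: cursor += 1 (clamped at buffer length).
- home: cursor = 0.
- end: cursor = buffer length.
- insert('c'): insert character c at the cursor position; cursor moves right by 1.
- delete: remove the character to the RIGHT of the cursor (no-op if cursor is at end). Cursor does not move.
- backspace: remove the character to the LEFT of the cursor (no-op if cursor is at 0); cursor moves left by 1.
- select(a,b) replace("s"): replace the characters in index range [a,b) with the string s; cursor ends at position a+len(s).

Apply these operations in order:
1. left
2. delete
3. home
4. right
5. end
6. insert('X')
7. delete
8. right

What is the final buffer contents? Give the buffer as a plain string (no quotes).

Answer: NGTEPEMX

Derivation:
After op 1 (left): buf='LNGTEPEM' cursor=0
After op 2 (delete): buf='NGTEPEM' cursor=0
After op 3 (home): buf='NGTEPEM' cursor=0
After op 4 (right): buf='NGTEPEM' cursor=1
After op 5 (end): buf='NGTEPEM' cursor=7
After op 6 (insert('X')): buf='NGTEPEMX' cursor=8
After op 7 (delete): buf='NGTEPEMX' cursor=8
After op 8 (right): buf='NGTEPEMX' cursor=8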